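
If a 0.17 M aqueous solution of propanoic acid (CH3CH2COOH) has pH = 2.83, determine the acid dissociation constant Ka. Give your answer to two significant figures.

Ka = 1.3 × 10^-5

[H+] = 10^(-2.83) = 1.48 × 10^-3 M
At equilibrium [HA] = 0.17 − 1.48 × 10^-3 = 1.69 × 10^-1 M
Ka = [H+][A-]/[HA] = (1.48 × 10^-3)² / 1.69 × 10^-1 = 1.3 × 10^-5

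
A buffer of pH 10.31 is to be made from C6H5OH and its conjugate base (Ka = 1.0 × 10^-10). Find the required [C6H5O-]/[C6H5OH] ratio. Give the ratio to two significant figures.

ratio = 2.0

pKa = -log(1.0 × 10^-10) = 10.000
pH = pKa + log(r) ⇒ log(r) = 10.31 − 10.000 = +0.310
r = [C6H5O-]/[C6H5OH] = 10^(+0.310) = 2.04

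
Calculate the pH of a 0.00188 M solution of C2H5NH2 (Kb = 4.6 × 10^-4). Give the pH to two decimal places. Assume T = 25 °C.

C2H5NH2 + H2O ⇌ C2H5NH3+ + OH-
Kb = [OH-]²/(0.00188 − [OH-]) = 4.6 × 10^-4
The 5% rule fails; solving [OH-]² + Kb·[OH-] − Kb·C₀ = 0 exactly:
[OH-] = [−0.00046 + √(0.00046² + 3.46e-06)]/2 = 7.28 × 10^-4 M
pOH = −log(7.28 × 10^-4) = 3.14; pH = 14.00 − 3.14 = 10.86

pH = 10.86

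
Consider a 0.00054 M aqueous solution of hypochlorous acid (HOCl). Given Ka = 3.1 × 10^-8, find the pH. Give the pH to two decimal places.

HOCl ⇌ OCl- + H+
Ka = x²/(0.00054 − x) = 3.1 × 10^-8
Neglecting x in the denominator: x = √(3.1 × 10^-8 × 0.00054) = 4.09 × 10^-6 M
pH = −log(4.09 × 10^-6) = 5.39

pH = 5.39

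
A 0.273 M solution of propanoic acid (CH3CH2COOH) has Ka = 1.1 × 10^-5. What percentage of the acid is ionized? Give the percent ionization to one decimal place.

0.6%

CH3CH2COOH ⇌ CH3CH2COO- + H+; let x = [H+] at equilibrium.
x ≈ √(Ka·C₀) = √(1.1 × 10^-5 × 0.273) = 1.73 × 10^-3 M
Fraction ionized = 1.73 × 10^-3 / 0.273 = 0.0063 → 0.6%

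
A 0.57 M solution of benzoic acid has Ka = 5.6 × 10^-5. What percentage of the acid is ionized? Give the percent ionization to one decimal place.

C6H5COOH ⇌ C6H5COO- + H+; let x = [H+] at equilibrium.
x ≈ √(Ka·C₀) = √(5.6 × 10^-5 × 0.57) = 5.65 × 10^-3 M
% ionization = x/C₀ × 100% = 5.65 × 10^-3/0.57 × 100% = 1.0%

1.0%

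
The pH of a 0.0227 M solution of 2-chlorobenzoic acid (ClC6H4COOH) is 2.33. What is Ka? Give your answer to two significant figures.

Ka = 1.2 × 10^-3

[H+] = 10^(-2.33) = 4.68 × 10^-3 M
At equilibrium [HA] = 0.0227 − 4.68 × 10^-3 = 1.80 × 10^-2 M
Ka = [H+][A-]/[HA] = (4.68 × 10^-3)² / 1.80 × 10^-2 = 1.2 × 10^-3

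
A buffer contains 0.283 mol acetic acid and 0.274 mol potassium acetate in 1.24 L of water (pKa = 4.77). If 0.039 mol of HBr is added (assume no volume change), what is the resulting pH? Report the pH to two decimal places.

After neutralization: n(CH3COOH) = 0.322 mol, n(CH3COO-) = 0.235 mol.
pH = pKa + log(n_CH3COO-/n_CH3COOH) = 4.77 + log(0.235/0.322) = 4.77 + (-0.137)

pH = 4.63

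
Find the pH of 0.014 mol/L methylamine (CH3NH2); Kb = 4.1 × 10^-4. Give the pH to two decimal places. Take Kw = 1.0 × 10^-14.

pH = 11.34

CH3NH2 + H2O ⇌ CH3NH3+ + OH-
From the ICE table, Kb = [OH-]²/(0.014 − [OH-]) = 4.1 × 10^-4.
[OH-] is not negligible relative to C₀; solve [OH-]² + 0.00041·[OH-] − 5.74e-06 = 0.
[OH-] = [−0.00041 + √(0.00041² + 2.3e-05)]/2 = 2.20 × 10^-3 M
pOH = 2.66, so pH = 14.00 − pOH = 11.34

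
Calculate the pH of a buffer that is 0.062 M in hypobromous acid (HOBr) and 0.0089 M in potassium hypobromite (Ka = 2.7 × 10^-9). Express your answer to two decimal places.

pKa = −log(2.7 × 10^-9) = 8.569
pH = pKa + log([A⁻]/[HA]) = 8.569 + log(0.0089/0.062)
pH = 8.569 + (-0.843) = 7.73

pH = 7.73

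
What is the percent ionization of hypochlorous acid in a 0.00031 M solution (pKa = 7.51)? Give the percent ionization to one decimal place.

HOCl ⇌ OCl- + H+; let x = [H+] at equilibrium.
Ka = 10^(−7.51) = 3.09 × 10^-8
x ≈ √(Ka·C₀) = √(3.09 × 10^-8 × 0.00031) = 3.09 × 10^-6 M
Fraction ionized = 3.09 × 10^-6 / 0.00031 = 0.0100 → 1.0%

1.0%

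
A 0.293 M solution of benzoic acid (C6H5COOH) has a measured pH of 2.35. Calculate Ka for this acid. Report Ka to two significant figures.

[H+] = 10^(-2.35) = 4.47 × 10^-3 M
At equilibrium [HA] = 0.293 − 4.47 × 10^-3 = 2.89 × 10^-1 M
Ka = [H+][A-]/[HA] = (4.47 × 10^-3)² / 2.89 × 10^-1 = 6.9 × 10^-5

Ka = 6.9 × 10^-5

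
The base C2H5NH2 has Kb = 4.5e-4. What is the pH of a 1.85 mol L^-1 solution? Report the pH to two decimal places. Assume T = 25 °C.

pH = 12.46

C2H5NH2 + H2O ⇌ C2H5NH3+ + OH-
From the ICE table, Kb = [OH-]²/(1.85 − [OH-]) = 4.5 × 10^-4.
Since Kb ≪ C₀, [OH-] ≈ √(Kb·C₀) = 2.89 × 10^-2 M.
pOH = −log(2.89 × 10^-2) = 1.54; pH = 14.00 − 1.54 = 12.46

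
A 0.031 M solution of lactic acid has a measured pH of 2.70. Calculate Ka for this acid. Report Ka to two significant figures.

Ka = 1.4 × 10^-4

[H+] = 10^(-2.70) = 2.00 × 10^-3 M
At equilibrium [HA] = 0.031 − 2.00 × 10^-3 = 2.90 × 10^-2 M
Ka = [H+][A-]/[HA] = (2.00 × 10^-3)² / 2.90 × 10^-2 = 1.4 × 10^-4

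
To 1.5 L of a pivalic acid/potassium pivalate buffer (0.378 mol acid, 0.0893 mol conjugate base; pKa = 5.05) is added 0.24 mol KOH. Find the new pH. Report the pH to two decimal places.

pH = 5.43

After neutralization: n((CH3)3CCOOH) = 0.138 mol, n((CH3)3CCOO-) = 0.329 mol.
Henderson–Hasselbalch with mole ratio 0.329/0.138: pH = 5.05 + (+0.377)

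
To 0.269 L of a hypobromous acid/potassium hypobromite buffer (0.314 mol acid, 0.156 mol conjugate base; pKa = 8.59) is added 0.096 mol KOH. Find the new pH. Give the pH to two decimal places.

pH = 8.65

After neutralization: n(HOBr) = 0.218 mol, n(OBr-) = 0.252 mol.
pH = pKa + log([A⁻]/[HA]) = 8.59 + log(0.252/0.218) = 8.59 +0.063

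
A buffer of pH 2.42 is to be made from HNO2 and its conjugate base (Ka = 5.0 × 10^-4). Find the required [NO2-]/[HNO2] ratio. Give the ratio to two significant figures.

pKa = -log(5.0 × 10^-4) = 3.301
pH = pKa + log(r) ⇒ log(r) = 2.42 − 3.301 = -0.881
r = [NO2-]/[HNO2] = 10^(-0.881) = 0.132

ratio = 0.13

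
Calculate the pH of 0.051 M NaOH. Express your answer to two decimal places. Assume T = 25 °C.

pH = 12.71

NaOH is a strong base; [OH-] = 0.051 M.
pOH = -log(0.051) = 1.29
pH = 14.00 - 1.29 = 12.71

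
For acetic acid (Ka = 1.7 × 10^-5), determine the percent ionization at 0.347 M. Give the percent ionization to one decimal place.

0.7%

CH3COOH ⇌ CH3COO- + H+; let x = [H+] at equilibrium.
x ≈ √(Ka·C₀) = √(1.7 × 10^-5 × 0.347) = 2.43 × 10^-3 M
Fraction ionized = 2.43 × 10^-3 / 0.347 = 0.0070 → 0.7%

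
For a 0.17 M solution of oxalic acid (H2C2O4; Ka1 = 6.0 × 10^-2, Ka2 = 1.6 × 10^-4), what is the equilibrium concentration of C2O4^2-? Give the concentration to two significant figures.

1.6 × 10^-4 M

First ionization gives [H+] ≈ [HC2O4-] = 7.54 × 10^-2 M.
Second step: Ka2 = [H+][C2O4^2-]/[HC2O4-] ≈ [C2O4^2-] (since [H+] ≈ [HC2O4-]).
So [C2O4^2-] ≈ Ka2.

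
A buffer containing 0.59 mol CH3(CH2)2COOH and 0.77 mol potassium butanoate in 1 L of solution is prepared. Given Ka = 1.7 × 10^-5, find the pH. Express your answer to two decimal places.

pKa = −log(1.7 × 10^-5) = 4.770
Henderson–Hasselbalch: pH = pKa + log([CH3(CH2)2COO-]/[CH3(CH2)2COOH]) = 4.770 + log(0.77/0.59)
pH = 4.770 + (+0.116) = 4.89

pH = 4.89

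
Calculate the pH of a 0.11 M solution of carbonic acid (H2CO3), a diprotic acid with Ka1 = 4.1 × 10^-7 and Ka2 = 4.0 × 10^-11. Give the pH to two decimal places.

pH = 3.67

Ka1 ≫ Ka2, so treat the first dissociation as the only significant source of H+.
Ka1 = x²/(0.11 − x) = 4.1 × 10^-7
x ≈ √(4.1 × 10^-7 × 0.11) = 2.12 × 10^-4 M
pH = −log(2.12 × 10^-4) = 3.67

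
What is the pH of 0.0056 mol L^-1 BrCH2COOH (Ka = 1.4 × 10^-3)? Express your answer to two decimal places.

pH = 2.66

BrCH2COOH ⇌ BrCH2COO- + H+
From the ICE table, Ka = x²/(0.0056 − x) = 1.4 × 10^-3.
x is not negligible relative to C₀; solve x² + 0.0014·x − 7.84e-06 = 0.
x = [−0.0014 + √(0.0014² + 3.14e-05)]/2 = 2.19 × 10^-3 M
pH = −log[H+] = −log(2.19 × 10^-3) = 2.66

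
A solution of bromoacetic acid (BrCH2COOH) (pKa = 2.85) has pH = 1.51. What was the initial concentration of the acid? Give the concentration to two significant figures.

[H+] = 10^(-1.51) = 3.09 × 10^-2 M = x
Ka = 10^(−2.85) = 1.41 × 10^-3
Ka = x²/(C₀ − x) ⇒ C₀ = x + x²/Ka
C₀ = 3.09 × 10^-2 + (3.09 × 10^-2)²/(1.41 × 10^-3) = 7.08 × 10^-1 M

C₀ = 7.1 × 10^-1 M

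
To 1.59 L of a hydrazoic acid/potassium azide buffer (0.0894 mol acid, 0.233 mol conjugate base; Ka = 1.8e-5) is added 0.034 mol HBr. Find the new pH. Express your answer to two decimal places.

Added H+ converts N3- to HN3: HN3 → 0.123 mol, N3- → 0.199 mol.
pKa = −log(1.8 × 10^-5) = 4.745
Henderson–Hasselbalch with mole ratio 0.199/0.123: pH = 4.745 + (+0.209)

pH = 4.95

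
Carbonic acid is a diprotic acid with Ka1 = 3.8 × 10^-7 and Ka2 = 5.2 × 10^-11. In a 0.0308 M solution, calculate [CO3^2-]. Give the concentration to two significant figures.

First ionization gives [H+] ≈ [HCO3-] = 1.08 × 10^-4 M.
Second step: Ka2 = [H+][CO3^2-]/[HCO3-] ≈ [CO3^2-] (since [H+] ≈ [HCO3-]).
So [CO3^2-] ≈ Ka2.

5.2 × 10^-11 M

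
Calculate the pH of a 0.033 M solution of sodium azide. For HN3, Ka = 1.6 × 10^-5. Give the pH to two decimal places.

N3- is the conjugate base of the weak acid HN3.
Kb = Kw/Ka = 1.0×10^-14 / 1.6 × 10^-5 = 6.25 × 10^-10
Kb = [OH-]²/(0.033 − [OH-]) = 6.25 × 10^-10
Since Kb ≪ C₀, [OH-] ≈ √(Kb·C₀) = 4.54 × 10^-6 M.
pOH = 5.34, so pH = 14.00 − pOH = 8.66

pH = 8.66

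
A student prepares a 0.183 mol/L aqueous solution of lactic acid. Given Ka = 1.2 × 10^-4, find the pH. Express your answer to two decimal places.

pH = 2.33

CH3CH(OH)COOH ⇌ CH3CH(OH)COO- + H+
Ka = x²/(0.183 − x) = 1.2 × 10^-4
Assume x ≪ 0.183: x ≈ √(1.2 × 10^-4 × 0.183) = 4.69 × 10^-3 M
(x/C₀ = 2.6% < 5%, so the approximation holds.)
pH = −log(4.69 × 10^-3) = 2.33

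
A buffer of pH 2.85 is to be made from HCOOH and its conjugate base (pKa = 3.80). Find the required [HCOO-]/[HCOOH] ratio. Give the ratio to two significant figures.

ratio = 0.11

pH = pKa + log(r) ⇒ log(r) = 2.85 − 3.80 = -0.95
r = [HCOO-]/[HCOOH] = 10^(-0.95) = 0.112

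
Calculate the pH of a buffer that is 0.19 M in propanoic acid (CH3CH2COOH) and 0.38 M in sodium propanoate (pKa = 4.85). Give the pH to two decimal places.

pH = 5.15

Using pH = pKa + log([base]/[acid]) with [base]/[acid] = 0.38/0.19:
pH = 4.85 + (+0.301) = 5.15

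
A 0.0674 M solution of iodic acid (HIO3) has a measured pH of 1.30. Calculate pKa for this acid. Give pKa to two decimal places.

pKa = 0.84

[H+] = 10^(-1.30) = 5.01 × 10^-2 M
At equilibrium [HA] = 0.0674 − 5.01 × 10^-2 = 1.73 × 10^-2 M
Ka = [H+][A-]/[HA] = (5.01 × 10^-2)² / 1.73 × 10^-2 = 1.45 × 10^-1
pKa = -log(1.45 × 10^-1) = 0.84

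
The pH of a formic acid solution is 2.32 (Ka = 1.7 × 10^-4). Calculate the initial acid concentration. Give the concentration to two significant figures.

C₀ = 1.4 × 10^-1 M

[H+] = 10^(-2.32) = 4.79 × 10^-3 M = x
Ka = x²/(C₀ − x) ⇒ C₀ = x + x²/Ka
C₀ = 4.79 × 10^-3 + (4.79 × 10^-3)²/(1.7 × 10^-4) = 1.40 × 10^-1 M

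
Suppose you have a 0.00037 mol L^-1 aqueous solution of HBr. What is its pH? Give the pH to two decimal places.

HBr is a strong acid and dissociates completely, so [H+] = 0.00037 M.
pH = -log(0.00037) = 3.43

pH = 3.43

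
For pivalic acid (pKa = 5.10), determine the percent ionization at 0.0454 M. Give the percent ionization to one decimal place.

1.3%

(CH3)3CCOOH ⇌ (CH3)3CCOO- + H+; let x = [H+] at equilibrium.
Ka = 10^(−5.10) = 7.94 × 10^-6
x ≈ √(Ka·C₀) = √(7.94 × 10^-6 × 0.0454) = 6.00 × 10^-4 M
% ionization = x/C₀ × 100% = 6.00 × 10^-4/0.0454 × 100% = 1.3%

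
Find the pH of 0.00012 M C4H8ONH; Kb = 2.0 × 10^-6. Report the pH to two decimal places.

pH = 9.16

C4H8ONH + H2O ⇌ C4H8ONH2+ + OH-
Kb = [OH-]²/(0.00012 − [OH-]) = 2.0 × 10^-6
Here C₀/Kb ≈ 60, so the small-[OH-] approximation fails. Use the quadratic:
[OH-] = [−2e-06 + √(2e-06² + 9.6e-10)]/2 = 1.45 × 10^-5 M
pOH = −log(1.45 × 10^-5) = 4.84; pH = 14.00 − 4.84 = 9.16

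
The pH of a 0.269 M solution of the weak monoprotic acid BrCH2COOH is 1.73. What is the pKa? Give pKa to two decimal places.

[H+] = 10^(-1.73) = 1.86 × 10^-2 M
At equilibrium [HA] = 0.269 − 1.86 × 10^-2 = 2.50 × 10^-1 M
Ka = [H+][A-]/[HA] = (1.86 × 10^-2)² / 2.50 × 10^-1 = 1.38 × 10^-3
pKa = -log(1.38 × 10^-3) = 2.86

pKa = 2.86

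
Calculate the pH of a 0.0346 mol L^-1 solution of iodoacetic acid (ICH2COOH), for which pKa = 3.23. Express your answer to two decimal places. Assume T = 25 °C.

ICH2COOH ⇌ ICH2COO- + H+
Ka = 10^(−3.23) = 5.89 × 10^-4
Ka = [H+]²/(0.0346 − [H+]) = 5.89 × 10^-4
Here C₀/Ka ≈ 58.7, so the small-[H+] approximation fails. Use the quadratic:
[H+] = [−0.000589 + √(0.000589² + 8.15e-05)]/2 = 4.23 × 10^-3 M
pH = −log(4.23 × 10^-3) = 2.37

pH = 2.37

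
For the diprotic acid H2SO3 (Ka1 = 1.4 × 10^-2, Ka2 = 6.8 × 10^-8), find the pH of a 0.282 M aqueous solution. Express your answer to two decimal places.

pH = 1.25

Since Ka1 ≫ Ka2, the first ionization dominates [H+].
Ka1 = x²/(0.282 − x) = 1.4 × 10^-2
Solving the quadratic: x = (−Ka1 + √(Ka1² + 4·Ka1·C₀))/2 = 5.62 × 10^-2 M
pH = −log(5.62 × 10^-2) = 1.25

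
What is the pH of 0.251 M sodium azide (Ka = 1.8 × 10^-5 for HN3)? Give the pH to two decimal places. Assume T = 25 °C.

N3- is the conjugate base of the weak acid HN3.
Kb = Kw/Ka = 1.0×10^-14 / 1.8 × 10^-5 = 5.56 × 10^-10
Kb = [OH-]²/(0.251 − [OH-]) = 5.56 × 10^-10
Assume [OH-] ≪ 0.251: [OH-] ≈ √(5.56 × 10^-10 × 0.251) = 1.18 × 10^-5 M
Check: 0.0047% ionized — well under 5%, approximation valid.
pOH = 4.93, so pH = 14.00 − pOH = 9.07

pH = 9.07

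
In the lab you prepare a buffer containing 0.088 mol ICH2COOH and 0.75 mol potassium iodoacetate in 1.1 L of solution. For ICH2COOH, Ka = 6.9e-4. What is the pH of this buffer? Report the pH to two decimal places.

pH = 4.09

pKa = −log(6.9 × 10^-4) = 3.161
pH = pKa + log([A⁻]/[HA]) = 3.161 + log(0.75/0.088)
pH = 3.161 + (+0.931) = 4.09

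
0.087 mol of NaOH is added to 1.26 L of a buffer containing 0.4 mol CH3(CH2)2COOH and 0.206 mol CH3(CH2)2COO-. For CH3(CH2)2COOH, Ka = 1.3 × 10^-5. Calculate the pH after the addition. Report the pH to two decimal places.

pH = 4.86

After neutralization: n(CH3(CH2)2COOH) = 0.313 mol, n(CH3(CH2)2COO-) = 0.293 mol.
pKa = −log(1.3 × 10^-5) = 4.886
pH = pKa + log(n_CH3(CH2)2COO-/n_CH3(CH2)2COOH) = 4.886 + log(0.293/0.313) = 4.886 + (-0.029)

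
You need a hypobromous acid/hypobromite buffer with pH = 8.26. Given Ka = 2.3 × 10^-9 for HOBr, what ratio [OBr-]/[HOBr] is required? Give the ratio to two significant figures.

pKa = -log(2.3 × 10^-9) = 8.638
pH = pKa + log(r) ⇒ log(r) = 8.26 − 8.638 = -0.378
r = [OBr-]/[HOBr] = 10^(-0.378) = 0.419

ratio = 0.42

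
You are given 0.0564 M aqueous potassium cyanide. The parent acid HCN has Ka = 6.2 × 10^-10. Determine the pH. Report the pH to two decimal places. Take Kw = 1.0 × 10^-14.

pH = 10.98

CN- is the conjugate base of the weak acid HCN.
Kb = Kw/Ka = 1.0×10^-14 / 6.2 × 10^-10 = 1.61 × 10^-5
From the ICE table, Kb = [OH-]²/(0.0564 − [OH-]) = 1.61 × 10^-5.
Neglecting [OH-] in the denominator: [OH-] = √(1.61 × 10^-5 × 0.0564) = 9.53 × 10^-4 M
([OH-]/C₀ = 1.7% < 5%, so the approximation holds.)
pOH = −log(9.53 × 10^-4) = 3.02; pH = 14.00 − 3.02 = 10.98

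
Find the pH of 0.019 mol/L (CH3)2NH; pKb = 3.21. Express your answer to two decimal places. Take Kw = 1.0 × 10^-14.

(CH3)2NH + H2O ⇌ (CH3)2NH2+ + OH-
Kb = 10^(−3.21) = 6.17 × 10^-4
From the ICE table, Kb = [OH-]²/(0.019 − [OH-]) = 6.17 × 10^-4.
Here C₀/Kb ≈ 30.8, so the small-[OH-] approximation fails. Use the quadratic:
[OH-] = (−Kb + √(Kb² + 4·Kb·C₀))/2 = 3.13 × 10^-3 M
pOH = 2.50, so pH = 14.00 − pOH = 11.50

pH = 11.50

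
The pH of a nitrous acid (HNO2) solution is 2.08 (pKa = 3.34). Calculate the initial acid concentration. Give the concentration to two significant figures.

C₀ = 1.6 × 10^-1 M

[H+] = 10^(-2.08) = 8.32 × 10^-3 M = x
Ka = 10^(−3.34) = 4.57 × 10^-4
Ka = x²/(C₀ − x) ⇒ C₀ = x + x²/Ka
C₀ = 8.32 × 10^-3 + (8.32 × 10^-3)²/(4.57 × 10^-4) = 1.60 × 10^-1 M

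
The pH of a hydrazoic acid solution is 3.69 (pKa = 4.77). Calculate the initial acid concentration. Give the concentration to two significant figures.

[H+] = 10^(-3.69) = 2.04 × 10^-4 M = x
Ka = 10^(−4.77) = 1.70 × 10^-5
Ka = x²/(C₀ − x) ⇒ C₀ = x + x²/Ka
C₀ = 2.04 × 10^-4 + (2.04 × 10^-4)²/(1.70 × 10^-5) = 2.65 × 10^-3 M

C₀ = 2.7 × 10^-3 M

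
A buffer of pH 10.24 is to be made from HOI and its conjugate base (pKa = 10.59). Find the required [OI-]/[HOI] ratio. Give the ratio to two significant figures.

ratio = 0.45

pH = pKa + log(r) ⇒ log(r) = 10.24 − 10.59 = -0.35
r = [OI-]/[HOI] = 10^(-0.35) = 0.447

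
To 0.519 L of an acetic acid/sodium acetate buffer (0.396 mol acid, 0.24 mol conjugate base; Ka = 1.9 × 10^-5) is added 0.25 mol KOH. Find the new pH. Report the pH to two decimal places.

After neutralization: n(CH3COOH) = 0.146 mol, n(CH3COO-) = 0.49 mol.
pKa = −log(1.9 × 10^-5) = 4.721
Henderson–Hasselbalch with mole ratio 0.49/0.146: pH = 4.721 + (+0.526)

pH = 5.25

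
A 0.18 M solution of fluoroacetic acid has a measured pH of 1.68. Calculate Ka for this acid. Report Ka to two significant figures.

[H+] = 10^(-1.68) = 2.09 × 10^-2 M
At equilibrium [HA] = 0.18 − 2.09 × 10^-2 = 1.59 × 10^-1 M
Ka = [H+][A-]/[HA] = (2.09 × 10^-2)² / 1.59 × 10^-1 = 2.7 × 10^-3

Ka = 2.7 × 10^-3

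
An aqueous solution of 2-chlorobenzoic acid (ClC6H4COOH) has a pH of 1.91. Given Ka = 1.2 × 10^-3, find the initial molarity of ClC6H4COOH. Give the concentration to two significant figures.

C₀ = 1.4 × 10^-1 M

[H+] = 10^(-1.91) = 1.23 × 10^-2 M = x
Ka = x²/(C₀ − x) ⇒ C₀ = x + x²/Ka
C₀ = 1.23 × 10^-2 + (1.23 × 10^-2)²/(1.2 × 10^-3) = 1.38 × 10^-1 M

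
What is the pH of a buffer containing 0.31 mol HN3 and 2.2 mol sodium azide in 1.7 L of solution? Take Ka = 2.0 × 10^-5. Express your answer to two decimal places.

pKa = −log(2.0 × 10^-5) = 4.699
Henderson–Hasselbalch: pH = pKa + log([N3-]/[HN3]) = 4.699 + log(2.2/0.31)
pH = 4.699 + (+0.851) = 5.55

pH = 5.55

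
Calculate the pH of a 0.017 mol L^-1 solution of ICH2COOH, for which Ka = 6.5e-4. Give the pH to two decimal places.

pH = 2.52

ICH2COOH ⇌ ICH2COO- + H+
From the ICE table, Ka = x²/(0.017 − x) = 6.5 × 10^-4.
Here C₀/Ka ≈ 26.2, so the small-x approximation fails. Use the quadratic:
x = [−0.00065 + √(0.00065² + 4.42e-05)]/2 = 3.02 × 10^-3 M
pH = −log[H+] = −log(3.02 × 10^-3) = 2.52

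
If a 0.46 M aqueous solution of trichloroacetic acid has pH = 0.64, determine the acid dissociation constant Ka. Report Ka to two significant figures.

Ka = 2.3 × 10^-1

[H+] = 10^(-0.64) = 2.29 × 10^-1 M
At equilibrium [HA] = 0.46 − 2.29 × 10^-1 = 2.31 × 10^-1 M
Ka = [H+][A-]/[HA] = (2.29 × 10^-1)² / 2.31 × 10^-1 = 2.3 × 10^-1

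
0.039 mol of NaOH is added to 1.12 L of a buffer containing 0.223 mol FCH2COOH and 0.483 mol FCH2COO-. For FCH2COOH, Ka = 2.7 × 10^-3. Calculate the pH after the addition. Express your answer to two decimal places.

After neutralization: n(FCH2COOH) = 0.184 mol, n(FCH2COO-) = 0.522 mol.
pKa = −log(2.7 × 10^-3) = 2.569
pH = pKa + log([A⁻]/[HA]) = 2.569 + log(0.522/0.184) = 2.569 +0.453

pH = 3.02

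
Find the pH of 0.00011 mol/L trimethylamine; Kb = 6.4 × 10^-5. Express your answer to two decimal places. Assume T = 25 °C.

(CH3)3N + H2O ⇌ (CH3)3NH+ + OH-
Let x = [OH-] at equilibrium. Kb = x²/(0.00011 − x).
Here C₀/Kb ≈ 1.72, so the small-x approximation fails. Use the quadratic:
x = [−6.4e-05 + √(6.4e-05² + 2.82e-08)]/2 = 5.78 × 10^-5 M
pOH = 4.24, so pH = 14.00 − pOH = 9.76

pH = 9.76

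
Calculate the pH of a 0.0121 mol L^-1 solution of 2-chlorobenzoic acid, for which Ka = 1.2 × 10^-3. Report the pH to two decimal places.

pH = 2.49

ClC6H4COOH ⇌ ClC6H4COO- + H+
From the ICE table, Ka = [H+]²/(0.0121 − [H+]) = 1.2 × 10^-3.
The 5% rule fails; solving [H+]² + Ka·[H+] − Ka·C₀ = 0 exactly:
[H+] = [−0.0012 + √(0.0012² + 5.81e-05)]/2 = 3.26 × 10^-3 M
pH = −log(3.26 × 10^-3) = 2.49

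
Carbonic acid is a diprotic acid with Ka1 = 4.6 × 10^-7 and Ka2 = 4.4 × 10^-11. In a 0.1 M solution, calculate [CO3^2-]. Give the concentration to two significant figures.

First ionization gives [H+] ≈ [HCO3-] = 2.14 × 10^-4 M.
Second step: Ka2 = [H+][CO3^2-]/[HCO3-] ≈ [CO3^2-] (since [H+] ≈ [HCO3-]).
So [CO3^2-] ≈ Ka2.

4.4 × 10^-11 M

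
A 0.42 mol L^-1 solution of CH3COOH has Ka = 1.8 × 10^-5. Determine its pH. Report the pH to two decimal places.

CH3COOH ⇌ CH3COO- + H+
Ka = x²/(0.42 − x) = 1.8 × 10^-5
Assume x ≪ 0.42: x ≈ √(1.8 × 10^-5 × 0.42) = 2.75 × 10^-3 M
(x/C₀ = 0.65% < 5%, so the approximation holds.)
pH = −log(2.75 × 10^-3) = 2.56

pH = 2.56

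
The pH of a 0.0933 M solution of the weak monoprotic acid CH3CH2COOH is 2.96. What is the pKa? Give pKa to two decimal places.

pKa = 4.88

[H+] = 10^(-2.96) = 1.10 × 10^-3 M
At equilibrium [HA] = 0.0933 − 1.10 × 10^-3 = 9.22 × 10^-2 M
Ka = [H+][A-]/[HA] = (1.10 × 10^-3)² / 9.22 × 10^-2 = 1.31 × 10^-5
pKa = -log(1.31 × 10^-5) = 4.88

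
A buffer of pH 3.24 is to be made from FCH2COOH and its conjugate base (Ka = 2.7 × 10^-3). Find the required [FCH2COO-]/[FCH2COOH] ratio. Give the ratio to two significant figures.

pKa = -log(2.7 × 10^-3) = 2.569
pH = pKa + log(r) ⇒ log(r) = 3.24 − 2.569 = +0.671
r = [FCH2COO-]/[FCH2COOH] = 10^(+0.671) = 4.69

ratio = 4.7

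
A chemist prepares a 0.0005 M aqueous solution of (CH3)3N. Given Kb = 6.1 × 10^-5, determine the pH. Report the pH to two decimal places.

pH = 10.17

(CH3)3N + H2O ⇌ (CH3)3NH+ + OH-
Let x = [OH-] at equilibrium. Kb = x²/(0.0005 − x).
The 5% rule fails; solving x² + Kb·x − Kb·C₀ = 0 exactly:
x = (−Kb + √(Kb² + 4·Kb·C₀))/2 = 1.47 × 10^-4 M
pOH = 3.83, so pH = 14.00 − pOH = 10.17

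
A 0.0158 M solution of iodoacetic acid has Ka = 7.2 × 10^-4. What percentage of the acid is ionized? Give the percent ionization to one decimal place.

19.2%

ICH2COOH ⇌ ICH2COO- + H+; let x = [H+] at equilibrium.
Ka = x²/(C₀ − x); solving the quadratic gives x = 3.03 × 10^-3 M.
Fraction ionized = 3.03 × 10^-3 / 0.0158 = 0.1918 → 19.2%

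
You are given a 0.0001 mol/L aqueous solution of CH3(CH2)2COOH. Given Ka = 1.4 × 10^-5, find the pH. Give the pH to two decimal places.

CH3(CH2)2COOH ⇌ CH3(CH2)2COO- + H+
Ka = [H+]²/(0.0001 − [H+]) = 1.4 × 10^-5
[H+] is not negligible relative to C₀; solve [H+]² + 1.4e-05·[H+] − 1.4e-09 = 0.
[H+] = [−1.4e-05 + √(1.4e-05² + 5.6e-09)]/2 = 3.11 × 10^-5 M
pH = −log[H+] = −log(3.11 × 10^-5) = 4.51

pH = 4.51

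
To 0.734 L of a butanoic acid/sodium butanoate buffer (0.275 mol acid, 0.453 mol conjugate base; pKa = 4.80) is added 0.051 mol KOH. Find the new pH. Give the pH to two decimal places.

pH = 5.15

After neutralization: n(CH3(CH2)2COOH) = 0.224 mol, n(CH3(CH2)2COO-) = 0.504 mol.
pH = pKa + log([A⁻]/[HA]) = 4.80 + log(0.504/0.224) = 4.80 +0.352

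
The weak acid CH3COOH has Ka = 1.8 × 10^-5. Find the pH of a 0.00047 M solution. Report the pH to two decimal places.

pH = 4.08

CH3COOH ⇌ CH3COO- + H+
Ka = x²/(0.00047 − x) = 1.8 × 10^-5
x is not negligible relative to C₀; solve x² + 1.8e-05·x − 8.46e-09 = 0.
x = [−1.8e-05 + √(1.8e-05² + 3.38e-08)]/2 = 8.34 × 10^-5 M
pH = −log[H+] = −log(8.34 × 10^-5) = 4.08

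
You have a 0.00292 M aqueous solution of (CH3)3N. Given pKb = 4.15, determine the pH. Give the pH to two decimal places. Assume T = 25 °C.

pH = 10.62

(CH3)3N + H2O ⇌ (CH3)3NH+ + OH-
Kb = 10^(−4.15) = 7.08 × 10^-5
From the ICE table, Kb = x²/(0.00292 − x) = 7.08 × 10^-5.
Here C₀/Kb ≈ 41.2, so the small-x approximation fails. Use the quadratic:
x = (−Kb + √(Kb² + 4·Kb·C₀))/2 = 4.21 × 10^-4 M
pOH = −log(4.21 × 10^-4) = 3.38; pH = 14.00 − 3.38 = 10.62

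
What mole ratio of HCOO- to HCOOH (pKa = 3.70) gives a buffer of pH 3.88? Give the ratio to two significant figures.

pH = pKa + log(r) ⇒ log(r) = 3.88 − 3.70 = +0.18
r = [HCOO-]/[HCOOH] = 10^(+0.18) = 1.51

ratio = 1.5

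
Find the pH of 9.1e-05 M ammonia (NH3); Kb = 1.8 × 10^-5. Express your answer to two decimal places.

pH = 9.51

NH3 + H2O ⇌ NH4+ + OH-
Let x = [OH-] at equilibrium. Kb = x²/(9.1e-05 − x).
Here C₀/Kb ≈ 5.06, so the small-x approximation fails. Use the quadratic:
x = [−1.8e-05 + √(1.8e-05² + 6.55e-09)]/2 = 3.25 × 10^-5 M
pOH = 4.49, so pH = 14.00 − pOH = 9.51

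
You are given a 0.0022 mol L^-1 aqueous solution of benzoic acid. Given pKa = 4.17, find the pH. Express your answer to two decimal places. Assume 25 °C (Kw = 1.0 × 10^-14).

C6H5COOH ⇌ C6H5COO- + H+
Ka = 10^(−4.17) = 6.76 × 10^-5
Ka = x²/(0.0022 − x) = 6.76 × 10^-5
Here C₀/Ka ≈ 32.5, so the small-x approximation fails. Use the quadratic:
x = [−6.76e-05 + √(6.76e-05² + 5.95e-07)]/2 = 3.53 × 10^-4 M
pH = −log(3.53 × 10^-4) = 3.45

pH = 3.45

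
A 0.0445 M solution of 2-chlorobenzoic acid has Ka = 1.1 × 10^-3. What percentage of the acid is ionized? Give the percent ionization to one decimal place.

14.5%

ClC6H4COOH ⇌ ClC6H4COO- + H+; let x = [H+] at equilibrium.
Ka = x²/(C₀ − x); solving the quadratic gives x = 6.47 × 10^-3 M.
% ionization = x/C₀ × 100% = 6.47 × 10^-3/0.0445 × 100% = 14.5%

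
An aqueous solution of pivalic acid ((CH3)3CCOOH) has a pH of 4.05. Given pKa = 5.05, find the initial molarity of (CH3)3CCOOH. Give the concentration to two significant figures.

[H+] = 10^(-4.05) = 8.91 × 10^-5 M = x
Ka = 10^(−5.05) = 8.91 × 10^-6
Ka = x²/(C₀ − x) ⇒ C₀ = x + x²/Ka
C₀ = 8.91 × 10^-5 + (8.91 × 10^-5)²/(8.91 × 10^-6) = 9.80 × 10^-4 M

C₀ = 9.8 × 10^-4 M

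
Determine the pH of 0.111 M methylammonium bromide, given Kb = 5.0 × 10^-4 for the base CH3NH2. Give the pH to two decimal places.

CH3NH3+ is the conjugate acid of the weak base CH3NH2.
Ka = Kw/Kb = 1.0×10^-14 / 5.0 × 10^-4 = 2.00 × 10^-11
Ka = x²/(0.111 − x) = 2.00 × 10^-11
Neglecting x in the denominator: x = √(2.00 × 10^-11 × 0.111) = 1.49 × 10^-6 M
Check: 0.0013% ionized — well under 5%, approximation valid.
pH = −log[H+] = −log(1.49 × 10^-6) = 5.83

pH = 5.83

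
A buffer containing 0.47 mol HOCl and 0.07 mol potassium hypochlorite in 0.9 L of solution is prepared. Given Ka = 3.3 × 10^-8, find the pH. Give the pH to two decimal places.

pH = 6.65

pKa = −log(3.3 × 10^-8) = 7.481
Henderson–Hasselbalch: pH = pKa + log([OCl-]/[HOCl]) = 7.481 + log(0.07/0.47)
pH = 7.481 + (-0.827) = 6.65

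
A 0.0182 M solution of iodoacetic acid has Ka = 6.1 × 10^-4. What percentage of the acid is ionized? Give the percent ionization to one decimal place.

16.7%

ICH2COOH ⇌ ICH2COO- + H+; let x = [H+] at equilibrium.
Solve x² + 0.00061x − 1.11e-05 = 0 → x = 3.04 × 10^-3 M
% ionization = x/C₀ × 100% = 3.04 × 10^-3/0.0182 × 100% = 16.7%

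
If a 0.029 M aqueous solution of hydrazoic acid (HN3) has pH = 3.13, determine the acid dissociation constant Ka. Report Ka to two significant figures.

Ka = 1.9 × 10^-5

[H+] = 10^(-3.13) = 7.41 × 10^-4 M
At equilibrium [HA] = 0.029 − 7.41 × 10^-4 = 2.83 × 10^-2 M
Ka = [H+][A-]/[HA] = (7.41 × 10^-4)² / 2.83 × 10^-2 = 1.9 × 10^-5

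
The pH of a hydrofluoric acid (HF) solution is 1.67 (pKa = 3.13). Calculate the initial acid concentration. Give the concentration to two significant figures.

[H+] = 10^(-1.67) = 2.14 × 10^-2 M = x
Ka = 10^(−3.13) = 7.41 × 10^-4
Ka = x²/(C₀ − x) ⇒ C₀ = x + x²/Ka
C₀ = 2.14 × 10^-2 + (2.14 × 10^-2)²/(7.41 × 10^-4) = 6.39 × 10^-1 M

C₀ = 6.4 × 10^-1 M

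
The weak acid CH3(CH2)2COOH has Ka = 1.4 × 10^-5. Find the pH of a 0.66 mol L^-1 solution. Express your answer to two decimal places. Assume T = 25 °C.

CH3(CH2)2COOH ⇌ CH3(CH2)2COO- + H+
Ka = [H+]²/(0.66 − [H+]) = 1.4 × 10^-5
Since Ka ≪ C₀, [H+] ≈ √(Ka·C₀) = 3.04 × 10^-3 M.
Check: 0.46% ionized — well under 5%, approximation valid.
pH = −log[H+] = −log(3.04 × 10^-3) = 2.52

pH = 2.52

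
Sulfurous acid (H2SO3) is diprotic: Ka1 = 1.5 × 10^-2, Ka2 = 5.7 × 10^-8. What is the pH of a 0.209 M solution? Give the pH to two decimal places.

pH = 1.31

Ka1 ≫ Ka2, so treat the first dissociation as the only significant source of H+.
Ka1 = x²/(0.209 − x) = 1.5 × 10^-2
Solving the quadratic: x = (−Ka1 + √(Ka1² + 4·Ka1·C₀))/2 = 4.90 × 10^-2 M
pH = −log(4.90 × 10^-2) = 1.31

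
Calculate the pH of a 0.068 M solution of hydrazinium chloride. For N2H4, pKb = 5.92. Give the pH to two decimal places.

N2H5+ is the conjugate acid of the weak base N2H4.
Kb = 10^(−5.92) = 1.20 × 10^-6
Ka = Kw/Kb = 1.0×10^-14 / 1.20 × 10^-6 = 8.33 × 10^-9
Ka = x²/(0.068 − x) = 8.33 × 10^-9
Since Ka ≪ C₀, x ≈ √(Ka·C₀) = 2.38 × 10^-5 M.
(x/C₀ = 0.035% < 5%, so the approximation holds.)
pH = −log(2.38 × 10^-5) = 4.62

pH = 4.62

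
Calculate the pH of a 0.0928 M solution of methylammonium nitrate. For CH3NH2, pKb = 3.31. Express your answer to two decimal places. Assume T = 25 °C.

pH = 5.86

CH3NH3+ is the conjugate acid of the weak base CH3NH2.
Kb = 10^(−3.31) = 4.90 × 10^-4
Ka = Kw/Kb = 1.0×10^-14 / 4.90 × 10^-4 = 2.04 × 10^-11
From the ICE table, Ka = [H+]²/(0.0928 − [H+]) = 2.04 × 10^-11.
Assume [H+] ≪ 0.0928: [H+] ≈ √(2.04 × 10^-11 × 0.0928) = 1.38 × 10^-6 M
pH = −log[H+] = −log(1.38 × 10^-6) = 5.86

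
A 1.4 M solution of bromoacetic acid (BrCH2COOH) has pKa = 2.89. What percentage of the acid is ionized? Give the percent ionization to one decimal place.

BrCH2COOH ⇌ BrCH2COO- + H+; let x = [H+] at equilibrium.
Ka = 10^(−2.89) = 1.29 × 10^-3
x ≈ √(Ka·C₀) = √(1.29 × 10^-3 × 1.4) = 4.25 × 10^-2 M
Fraction ionized = 4.25 × 10^-2 / 1.4 = 0.0304 → 3.0%

3.0%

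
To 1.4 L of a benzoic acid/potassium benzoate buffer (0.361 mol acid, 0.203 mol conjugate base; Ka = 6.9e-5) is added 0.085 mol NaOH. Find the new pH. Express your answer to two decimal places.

pH = 4.18

OH- converts C6H5COOH to C6H5COO-: C6H5COOH → 0.276 mol, C6H5COO- → 0.288 mol.
pKa = −log(6.9 × 10^-5) = 4.161
pH = pKa + log(n_C6H5COO-/n_C6H5COOH) = 4.161 + log(0.288/0.276) = 4.161 + (+0.018)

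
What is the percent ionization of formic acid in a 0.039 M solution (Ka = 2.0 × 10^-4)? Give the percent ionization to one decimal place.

HCOOH ⇌ HCOO- + H+; let x = [H+] at equilibrium.
Solve x² + 0.0002x − 7.8e-06 = 0 → x = 2.69 × 10^-3 M
% ionization = x/C₀ × 100% = 2.69 × 10^-3/0.039 × 100% = 6.9%

6.9%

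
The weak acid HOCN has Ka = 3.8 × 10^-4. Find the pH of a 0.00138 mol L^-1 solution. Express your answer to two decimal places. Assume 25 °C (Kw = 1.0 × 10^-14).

HOCN ⇌ OCN- + H+
Ka = x²/(0.00138 − x) = 3.8 × 10^-4
x is not negligible relative to C₀; solve x² + 0.00038·x − 5.24e-07 = 0.
x = [−0.00038 + √(0.00038² + 2.1e-06)]/2 = 5.59 × 10^-4 M
pH = −log[H+] = −log(5.59 × 10^-4) = 3.25

pH = 3.25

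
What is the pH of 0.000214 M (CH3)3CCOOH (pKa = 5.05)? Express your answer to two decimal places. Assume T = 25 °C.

(CH3)3CCOOH ⇌ (CH3)3CCOO- + H+
Ka = 10^(−5.05) = 8.91 × 10^-6
From the ICE table, Ka = [H+]²/(0.000214 − [H+]) = 8.91 × 10^-6.
The 5% rule fails; solving [H+]² + Ka·[H+] − Ka·C₀ = 0 exactly:
[H+] = (−Ka + √(Ka² + 4·Ka·C₀))/2 = 3.94 × 10^-5 M
pH = −log(3.94 × 10^-5) = 4.40

pH = 4.40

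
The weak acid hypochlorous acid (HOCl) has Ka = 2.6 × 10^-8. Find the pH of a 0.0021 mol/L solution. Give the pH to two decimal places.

pH = 5.13

HOCl ⇌ OCl- + H+
From the ICE table, Ka = [H+]²/(0.0021 − [H+]) = 2.6 × 10^-8.
Neglecting [H+] in the denominator: [H+] = √(2.6 × 10^-8 × 0.0021) = 7.39 × 10^-6 M
pH = −log[H+] = −log(7.39 × 10^-6) = 5.13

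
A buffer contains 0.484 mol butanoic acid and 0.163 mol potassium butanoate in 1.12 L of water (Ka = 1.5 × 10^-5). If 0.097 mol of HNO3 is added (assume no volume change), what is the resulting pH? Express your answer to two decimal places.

After neutralization: n(CH3(CH2)2COOH) = 0.581 mol, n(CH3(CH2)2COO-) = 0.066 mol.
pKa = −log(1.5 × 10^-5) = 4.824
pH = pKa + log([A⁻]/[HA]) = 4.824 + log(0.066/0.581) = 4.824 -0.945

pH = 3.88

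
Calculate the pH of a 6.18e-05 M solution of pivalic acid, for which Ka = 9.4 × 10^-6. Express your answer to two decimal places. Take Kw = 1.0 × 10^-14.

pH = 4.70

(CH3)3CCOOH ⇌ (CH3)3CCOO- + H+
From the ICE table, Ka = [H+]²/(6.18e-05 − [H+]) = 9.4 × 10^-6.
The 5% rule fails; solving [H+]² + Ka·[H+] − Ka·C₀ = 0 exactly:
[H+] = (−Ka + √(Ka² + 4·Ka·C₀))/2 = 1.99 × 10^-5 M
pH = −log(1.99 × 10^-5) = 4.70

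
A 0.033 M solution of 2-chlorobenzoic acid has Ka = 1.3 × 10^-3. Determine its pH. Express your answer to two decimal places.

ClC6H4COOH ⇌ ClC6H4COO- + H+
Let x = [H+] at equilibrium. Ka = x²/(0.033 − x).
Here C₀/Ka ≈ 25.4, so the small-x approximation fails. Use the quadratic:
x = (−Ka + √(Ka² + 4·Ka·C₀))/2 = 5.93 × 10^-3 M
pH = −log[H+] = −log(5.93 × 10^-3) = 2.23

pH = 2.23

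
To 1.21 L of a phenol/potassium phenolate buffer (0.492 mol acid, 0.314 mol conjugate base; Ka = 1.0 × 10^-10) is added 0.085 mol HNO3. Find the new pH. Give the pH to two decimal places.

pH = 9.60

Added H+ converts C6H5O- to C6H5OH: C6H5OH → 0.577 mol, C6H5O- → 0.229 mol.
pKa = −log(1.0 × 10^-10) = 10.000
Henderson–Hasselbalch with mole ratio 0.229/0.577: pH = 10.000 + (-0.401)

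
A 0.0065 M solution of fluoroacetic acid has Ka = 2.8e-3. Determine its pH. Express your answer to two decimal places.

pH = 2.51

FCH2COOH ⇌ FCH2COO- + H+
Ka = [H+]²/(0.0065 − [H+]) = 2.8 × 10^-3
The 5% rule fails; solving [H+]² + Ka·[H+] − Ka·C₀ = 0 exactly:
[H+] = [−0.0028 + √(0.0028² + 7.28e-05)]/2 = 3.09 × 10^-3 M
pH = −log(3.09 × 10^-3) = 2.51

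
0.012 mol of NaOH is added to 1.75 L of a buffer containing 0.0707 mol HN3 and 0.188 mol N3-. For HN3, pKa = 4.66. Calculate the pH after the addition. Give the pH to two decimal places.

pH = 5.19

After neutralization: n(HN3) = 0.0587 mol, n(N3-) = 0.2 mol.
pH = pKa + log([A⁻]/[HA]) = 4.66 + log(0.2/0.0587) = 4.66 +0.532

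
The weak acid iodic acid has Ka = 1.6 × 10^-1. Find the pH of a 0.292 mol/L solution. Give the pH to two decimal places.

HIO3 ⇌ IO3- + H+
From the ICE table, Ka = x²/(0.292 − x) = 1.6 × 10^-1.
Here C₀/Ka ≈ 1.82, so the small-x approximation fails. Use the quadratic:
x = (−Ka + √(Ka² + 4·Ka·C₀))/2 = 1.50 × 10^-1 M
pH = −log(1.50 × 10^-1) = 0.82

pH = 0.82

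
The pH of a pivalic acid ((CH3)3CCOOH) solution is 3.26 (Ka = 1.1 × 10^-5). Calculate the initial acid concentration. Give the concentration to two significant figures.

[H+] = 10^(-3.26) = 5.50 × 10^-4 M = x
Ka = x²/(C₀ − x) ⇒ C₀ = x + x²/Ka
C₀ = 5.50 × 10^-4 + (5.50 × 10^-4)²/(1.1 × 10^-5) = 2.81 × 10^-2 M

C₀ = 2.8 × 10^-2 M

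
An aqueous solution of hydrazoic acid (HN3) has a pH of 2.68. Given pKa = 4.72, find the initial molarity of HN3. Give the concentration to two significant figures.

[H+] = 10^(-2.68) = 2.09 × 10^-3 M = x
Ka = 10^(−4.72) = 1.91 × 10^-5
Ka = x²/(C₀ − x) ⇒ C₀ = x + x²/Ka
C₀ = 2.09 × 10^-3 + (2.09 × 10^-3)²/(1.91 × 10^-5) = 2.31 × 10^-1 M

C₀ = 2.3 × 10^-1 M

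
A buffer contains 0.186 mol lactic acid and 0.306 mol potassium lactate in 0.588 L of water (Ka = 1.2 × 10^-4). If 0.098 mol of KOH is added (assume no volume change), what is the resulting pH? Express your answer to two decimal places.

pH = 4.58

OH- converts CH3CH(OH)COOH to CH3CH(OH)COO-: CH3CH(OH)COOH → 0.088 mol, CH3CH(OH)COO- → 0.404 mol.
pKa = −log(1.2 × 10^-4) = 3.921
pH = pKa + log([A⁻]/[HA]) = 3.921 + log(0.404/0.088) = 3.921 +0.662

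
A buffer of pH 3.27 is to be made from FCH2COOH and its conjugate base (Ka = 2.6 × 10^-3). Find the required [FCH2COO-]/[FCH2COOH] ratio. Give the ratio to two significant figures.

ratio = 4.8

pKa = -log(2.6 × 10^-3) = 2.585
pH = pKa + log(r) ⇒ log(r) = 3.27 − 2.585 = +0.685
r = [FCH2COO-]/[FCH2COOH] = 10^(+0.685) = 4.84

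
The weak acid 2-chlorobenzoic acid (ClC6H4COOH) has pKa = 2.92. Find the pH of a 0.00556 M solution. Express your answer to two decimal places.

ClC6H4COOH ⇌ ClC6H4COO- + H+
Ka = 10^(−2.92) = 1.20 × 10^-3
From the ICE table, Ka = [H+]²/(0.00556 − [H+]) = 1.20 × 10^-3.
The 5% rule fails; solving [H+]² + Ka·[H+] − Ka·C₀ = 0 exactly:
[H+] = (−Ka + √(Ka² + 4·Ka·C₀))/2 = 2.05 × 10^-3 M
pH = −log[H+] = −log(2.05 × 10^-3) = 2.69

pH = 2.69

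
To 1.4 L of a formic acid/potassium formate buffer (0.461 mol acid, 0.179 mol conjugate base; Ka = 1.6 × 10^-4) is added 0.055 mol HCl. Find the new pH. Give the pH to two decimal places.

After neutralization: n(HCOOH) = 0.516 mol, n(HCOO-) = 0.124 mol.
pKa = −log(1.6 × 10^-4) = 3.796
pH = pKa + log(n_HCOO-/n_HCOOH) = 3.796 + log(0.124/0.516) = 3.796 + (-0.619)

pH = 3.18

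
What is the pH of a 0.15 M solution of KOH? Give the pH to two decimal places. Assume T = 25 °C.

pH = 13.18

KOH is a strong base; [OH-] = 0.15 M.
pOH = -log(0.15) = 0.82
pH = 14.00 - 0.82 = 13.18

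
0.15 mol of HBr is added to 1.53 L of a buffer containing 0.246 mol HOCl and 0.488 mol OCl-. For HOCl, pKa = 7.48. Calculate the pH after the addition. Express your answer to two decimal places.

After neutralization: n(HOCl) = 0.396 mol, n(OCl-) = 0.338 mol.
pH = pKa + log(n_OCl-/n_HOCl) = 7.48 + log(0.338/0.396) = 7.48 + (-0.069)

pH = 7.41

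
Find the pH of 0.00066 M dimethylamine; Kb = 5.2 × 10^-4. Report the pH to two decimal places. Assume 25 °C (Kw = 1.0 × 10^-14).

pH = 10.58

(CH3)2NH + H2O ⇌ (CH3)2NH2+ + OH-
Kb = [OH-]²/(0.00066 − [OH-]) = 5.2 × 10^-4
[OH-] is not negligible relative to C₀; solve [OH-]² + 0.00052·[OH-] − 3.43e-07 = 0.
[OH-] = (−Kb + √(Kb² + 4·Kb·C₀))/2 = 3.81 × 10^-4 M
pOH = −log(3.81 × 10^-4) = 3.42; pH = 14.00 − 3.42 = 10.58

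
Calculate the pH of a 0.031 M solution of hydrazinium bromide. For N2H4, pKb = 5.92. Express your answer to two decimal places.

N2H5+ is the conjugate acid of the weak base N2H4.
Kb = 10^(−5.92) = 1.20 × 10^-6
Ka = Kw/Kb = 1.0×10^-14 / 1.20 × 10^-6 = 8.33 × 10^-9
Ka = [H+]²/(0.031 − [H+]) = 8.33 × 10^-9
Since Ka ≪ C₀, [H+] ≈ √(Ka·C₀) = 1.61 × 10^-5 M.
pH = −log(1.61 × 10^-5) = 4.79

pH = 4.79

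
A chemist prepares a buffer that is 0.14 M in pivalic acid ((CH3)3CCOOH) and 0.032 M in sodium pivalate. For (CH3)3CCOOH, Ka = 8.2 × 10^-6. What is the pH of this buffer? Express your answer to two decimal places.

pKa = −log(8.2 × 10^-6) = 5.086
pH = pKa + log([A⁻]/[HA]) = 5.086 + log(0.032/0.14)
pH = 5.086 + (-0.641) = 4.45

pH = 4.45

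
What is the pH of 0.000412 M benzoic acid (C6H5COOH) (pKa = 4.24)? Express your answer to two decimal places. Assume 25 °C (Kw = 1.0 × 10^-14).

C6H5COOH ⇌ C6H5COO- + H+
Ka = 10^(−4.24) = 5.75 × 10^-5
Ka = [H+]²/(0.000412 − [H+]) = 5.75 × 10^-5
The 5% rule fails; solving [H+]² + Ka·[H+] − Ka·C₀ = 0 exactly:
[H+] = [−5.75e-05 + √(5.75e-05² + 9.48e-08)]/2 = 1.28 × 10^-4 M
pH = −log(1.28 × 10^-4) = 3.89

pH = 3.89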